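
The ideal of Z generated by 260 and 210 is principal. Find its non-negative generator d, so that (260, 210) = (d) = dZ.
In the PID Z, (a, b) is generated by gcd(a, b). Compute gcd(260, 210) with the extended Euclidean algorithm, tracking rows (r, s, t) with s·260 + t·210 = r:
  row A: (260, 1, 0)   [1·260 + 0·210 = 260]
  row B: (210, 0, 1)   [0·260 + 1·210 = 210]
  260 = 1·210 + 50   → row C = row A − 1·row B = (50, 1, −1)   [check: 1·260 − 1·210 = 50]
  210 = 4·50 + 10   → row D = row B − 4·row C = (10, −4, 5)   [check: −4·260 + 5·210 = 10]
  50 = 5·10 + 0   → remainder 0, stop. gcd = 10 (last nonzero row D).
So gcd(260, 210) = 10, with Bézout identity −4·260 + 5·210 = 10. Containment (⊇): the Bézout identity exhibits 10 as an element of (260, 210), giving (10) ⊆ (260, 210). Containment (⊆): since 10 | 260 and 10 | 210 (260 = 10·26, 210 = 10·21), every Z-linear combination of 260 and 210 is divisible by 10, so (260, 210) ⊆ (10). Therefore (260, 210) = (10), d = 10.

Final answer: (260, 210) = (10); d = 10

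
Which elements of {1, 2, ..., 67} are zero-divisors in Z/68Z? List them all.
nonzero zero-divisors of Z/68Z = {2, 4, 6, 8, 10, 12, 14, 16, 17, 18, 20, 22, 24, 26, 28, 30, 32, 34, 36, 38, 40, 42, 44, 46, 48, 50, 51, 52, 54, 56, 58, 60, 62, 64, 66}

An element a ∈ Z/68Z (with a ≠ 0) is a zero-divisor iff gcd(a, 68) > 1 (because a is a unit precisely when gcd(a, n) = 1, and in Z/nZ every nonzero, non-unit element is a zero-divisor). Scan a = 1, ..., 67 and keep those with gcd(a, 68) > 1:
  gcd(2, 68) = 2, gcd(4, 68) = 4, gcd(6, 68) = 2, gcd(8, 68) = 4, gcd(10, 68) = 2, gcd(12, 68) = 4, gcd(14, 68) = 2, gcd(16, 68) = 4, gcd(17, 68) = 17, gcd(18, 68) = 2, gcd(20, 68) = 4, gcd(22, 68) = 2, gcd(24, 68) = 4, gcd(26, 68) = 2, gcd(28, 68) = 4, gcd(30, 68) = 2, gcd(32, 68) = 4, gcd(34, 68) = 34, gcd(36, 68) = 4, gcd(38, 68) = 2, gcd(40, 68) = 4, gcd(42, 68) = 2, gcd(44, 68) = 4, gcd(46, 68) = 2, gcd(48, 68) = 4, gcd(50, 68) = 2, gcd(51, 68) = 17, gcd(52, 68) = 4, gcd(54, 68) = 2, gcd(56, 68) = 4, gcd(58, 68) = 2, gcd(60, 68) = 4, gcd(62, 68) = 2, gcd(64, 68) = 4, gcd(66, 68) = 2.
All other a ∈ {1, ..., 67} have gcd(a, 68) = 1 and are units. So the nonzero zero-divisors are exactly the 35 values of a appearing in this scan.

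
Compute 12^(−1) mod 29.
Apply the extended Euclidean algorithm to (29, 12), tracking rows (r, s, t) with s·29 + t·12 = r. Each division r_prev = q·r_cur + r_new produces the new row as (previous row) − q·(current row):
  row A: (29, 1, 0)   [1·29 + 0·12 = 29]
  row B: (12, 0, 1)   [0·29 + 1·12 = 12]
  29 = 2·12 + 5   → row C = row A − 2·row B = (5, 1, −2)   [check: 1·29 − 2·12 = 5]
  12 = 2·5 + 2   → row D = row B − 2·row C = (2, −2, 5)   [check: −2·29 + 5·12 = 2]
  5 = 2·2 + 1   → row E = row C − 2·row D = (1, 5, −12)   [check: 5·29 − 12·12 = 1]
  2 = 2·1 + 0   → remainder 0, stop. gcd = 1 (last nonzero row E).
The gcd is 1, so 12 is invertible mod 29. The last nonzero row gives 5·29 − 12·12 = 1, so t = −12. So 12^(−1) ≡ −12 ≡ 17 (mod 29). Verify: 12 · 17 = 204 ≡ 1 (mod 29). ✓

Final answer: 12^(−1) ≡ 17 (mod 29)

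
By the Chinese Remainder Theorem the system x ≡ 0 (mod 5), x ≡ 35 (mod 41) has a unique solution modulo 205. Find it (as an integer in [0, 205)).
x ≡ 35 (mod 205); the representative in [0, 205) is 35

The moduli 5, 41 are pairwise coprime, so by the CRT there is a unique solution mod 5·41 = 205.
Solve by successive substitution. Start with x ≡ 0 (mod 5).
  Combine with x ≡ 35 (mod 41): write x = 5·t and require 5·t ≡ 35 (mod 41). Since 5^(−1) ≡ 33 (mod 41), t ≡ 33·35 ≡ 7 (mod 41). So x ≡ 5·7 = 35 (mod 205).
Unique solution in [0, 205): x = 35.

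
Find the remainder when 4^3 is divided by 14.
8

Use repeated squaring. Binary(3) = 11. Walk through the bits of the exponent 3 left-to-right: at each bit after the leading one, square the running value, then multiply by 4 if the bit is 1 (always reducing mod 14):
  bit 1 = 1 (leading): start with 4.
  bit 2 = 1: square 4^2 = 16 ≡ 2; bit is 1, so multiply 2·4 = 8 (mod 14).
Final value: 4^3 ≡ 8 (mod 14).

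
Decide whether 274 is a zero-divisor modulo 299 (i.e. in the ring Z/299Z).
NO

gcd(274, 299) = 1, so 274 is a unit in Z/299Z (it has a multiplicative inverse). A unit cannot be a zero-divisor: if 274·b ≡ 0 then multiplying both sides by 274^(−1) gives b ≡ 0. So 274 is not a zero-divisor.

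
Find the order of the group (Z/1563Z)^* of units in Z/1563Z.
(Z/1563Z)^* consists of the classes a with gcd(a, 1563) = 1, so its order is φ(1563). φ is multiplicative, with φ(p^e) = p^e − p^(e−1). Factorise 1563 = 3 · 521. Then
  φ(1563) = (3 − 1) · (521 − 1) = 2 · 520 = 1040.
Thus |(Z/1563Z)^*| = 1040.

Final answer: |(Z/1563Z)^*| = 1040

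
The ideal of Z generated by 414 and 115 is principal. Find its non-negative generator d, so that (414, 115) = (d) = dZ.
(414, 115) = (23); d = 23

In the PID Z, (a, b) is generated by gcd(a, b). Compute gcd(414, 115) with the extended Euclidean algorithm, tracking rows (r, s, t) with s·414 + t·115 = r:
  row A: (414, 1, 0)   [1·414 + 0·115 = 414]
  row B: (115, 0, 1)   [0·414 + 1·115 = 115]
  414 = 3·115 + 69   → row C = row A − 3·row B = (69, 1, −3)   [check: 1·414 − 3·115 = 69]
  115 = 1·69 + 46   → row D = row B − 1·row C = (46, −1, 4)   [check: −1·414 + 4·115 = 46]
  69 = 1·46 + 23   → row E = row C − 1·row D = (23, 2, −7)   [check: 2·414 − 7·115 = 23]
  46 = 2·23 + 0   → remainder 0, stop. gcd = 23 (last nonzero row E).
So gcd(414, 115) = 23, with Bézout identity 2·414 − 7·115 = 23. Containment (⊇): the Bézout identity exhibits 23 as an element of (414, 115), giving (23) ⊆ (414, 115). Containment (⊆): since 23 | 414 and 23 | 115 (414 = 23·18, 115 = 23·5), every Z-linear combination of 414 and 115 is divisible by 23, so (414, 115) ⊆ (23). Therefore (414, 115) = (23), d = 23.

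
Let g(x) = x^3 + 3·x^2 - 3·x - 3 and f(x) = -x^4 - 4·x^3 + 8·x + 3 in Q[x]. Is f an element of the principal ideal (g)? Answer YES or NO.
NO

In Q[x] the ideal (g) consists of all multiples of g, so f ∈ (g) iff g | f, i.e. iff the remainder of f on division by g is 0. Divide f by g (g is monic, so eliminate the leading term of the running remainder at each step):
  leading term -x^4: subtract (-x)·g(x) = -x^4 - 3·x^3 + 3·x^2 + 3·x, leaving -x^3 - 3·x^2 + 5·x + 3
  leading term -x^3: subtract (-1)·g(x) = -x^3 - 3·x^2 + 3·x + 3, leaving 2·x
The remainder r(x) = 2·x ≠ 0 (and deg r < deg g), so g ∤ f, i.e. f ∉ (g).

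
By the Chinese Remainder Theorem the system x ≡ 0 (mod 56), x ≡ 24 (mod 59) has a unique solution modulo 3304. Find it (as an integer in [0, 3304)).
x ≡ 2856 (mod 3304); the representative in [0, 3304) is 2856

The moduli 56, 59 are pairwise coprime, so by the CRT there is a unique solution mod 56·59 = 3304.
Solve by successive substitution. Start with x ≡ 0 (mod 56).
  Combine with x ≡ 24 (mod 59): write x = 56·t and require 56·t ≡ 24 (mod 59). Since 56^(−1) ≡ 39 (mod 59), t ≡ 39·24 ≡ 51 (mod 59). So x ≡ 56·51 = 2856 (mod 3304).
Unique solution in [0, 3304): x = 2856.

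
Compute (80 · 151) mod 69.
5

Reduce the factors first: 80 ≡ 11, 151 ≡ 13 (mod 69), so 80 · 151 ≡ 11 · 13 (mod 69). 11 · 13 = 143. Dividing by 69: 143 = 2·69 + 5. So (80 · 151) mod 69 = 5.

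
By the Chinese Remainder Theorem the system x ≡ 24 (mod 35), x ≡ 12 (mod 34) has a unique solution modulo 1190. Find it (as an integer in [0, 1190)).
The moduli 35, 34 are pairwise coprime, so by the CRT there is a unique solution mod 35·34 = 1190.
Solve by successive substitution. Start with x ≡ 24 (mod 35).
  Combine with x ≡ 12 (mod 34): write x = 24 + 35·t and require 24 + 35·t ≡ 12 (mod 34), i.e. 35·t ≡ 12 − 24 ≡ 22 (mod 34). Since 35^(−1) ≡ 1 (mod 34) (35 ≡ 1 (mod 34)), t ≡ 1·22 ≡ 22 (mod 34). So x ≡ 24 + 35·22 = 794 (mod 1190).
Unique solution in [0, 1190): x = 794.

Final answer: x ≡ 794 (mod 1190); the representative in [0, 1190) is 794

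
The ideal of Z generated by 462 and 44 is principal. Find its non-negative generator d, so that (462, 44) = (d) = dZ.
In the PID Z, (a, b) is generated by gcd(a, b). Compute gcd(462, 44) with the extended Euclidean algorithm, tracking rows (r, s, t) with s·462 + t·44 = r:
  row A: (462, 1, 0)   [1·462 + 0·44 = 462]
  row B: (44, 0, 1)   [0·462 + 1·44 = 44]
  462 = 10·44 + 22   → row C = row A − 10·row B = (22, 1, −10)   [check: 1·462 − 10·44 = 22]
  44 = 2·22 + 0   → remainder 0, stop. gcd = 22 (last nonzero row C).
So gcd(462, 44) = 22, with Bézout identity 1·462 − 10·44 = 22. Containment (⊇): the Bézout identity exhibits 22 as an element of (462, 44), giving (22) ⊆ (462, 44). Containment (⊆): since 22 | 462 and 22 | 44 (462 = 22·21, 44 = 22·2), every Z-linear combination of 462 and 44 is divisible by 22, so (462, 44) ⊆ (22). Therefore (462, 44) = (22), d = 22.

Final answer: (462, 44) = (22); d = 22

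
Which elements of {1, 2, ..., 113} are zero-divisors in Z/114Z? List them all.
nonzero zero-divisors of Z/114Z = {2, 3, 4, 6, 8, 9, 10, 12, 14, 15, 16, 18, 19, 20, 21, 22, 24, 26, 27, 28, 30, 32, 33, 34, 36, 38, 39, 40, 42, 44, 45, 46, 48, 50, 51, 52, 54, 56, 57, 58, 60, 62, 63, 64, 66, 68, 69, 70, 72, 74, 75, 76, 78, 80, 81, 82, 84, 86, 87, 88, 90, 92, 93, 94, 95, 96, 98, 99, 100, 102, 104, 105, 106, 108, 110, 111, 112}

An element a ∈ Z/114Z (with a ≠ 0) is a zero-divisor iff gcd(a, 114) > 1 (because a is a unit precisely when gcd(a, n) = 1, and in Z/nZ every nonzero, non-unit element is a zero-divisor). Scan a = 1, ..., 113 and keep those with gcd(a, 114) > 1:
  gcd(2, 114) = 2, gcd(3, 114) = 3, gcd(4, 114) = 2, gcd(6, 114) = 6, gcd(8, 114) = 2, gcd(9, 114) = 3, gcd(10, 114) = 2, gcd(12, 114) = 6, gcd(14, 114) = 2, gcd(15, 114) = 3, gcd(16, 114) = 2, gcd(18, 114) = 6, gcd(19, 114) = 19, gcd(20, 114) = 2, gcd(21, 114) = 3, gcd(22, 114) = 2, gcd(24, 114) = 6, gcd(26, 114) = 2, gcd(27, 114) = 3, gcd(28, 114) = 2, gcd(30, 114) = 6, gcd(32, 114) = 2, gcd(33, 114) = 3, gcd(34, 114) = 2, gcd(36, 114) = 6, gcd(38, 114) = 38, gcd(39, 114) = 3, gcd(40, 114) = 2, gcd(42, 114) = 6, gcd(44, 114) = 2, gcd(45, 114) = 3, gcd(46, 114) = 2, gcd(48, 114) = 6, gcd(50, 114) = 2, gcd(51, 114) = 3, gcd(52, 114) = 2, gcd(54, 114) = 6, gcd(56, 114) = 2, gcd(57, 114) = 57, gcd(58, 114) = 2, gcd(60, 114) = 6, gcd(62, 114) = 2, gcd(63, 114) = 3, gcd(64, 114) = 2, gcd(66, 114) = 6, gcd(68, 114) = 2, gcd(69, 114) = 3, gcd(70, 114) = 2, gcd(72, 114) = 6, gcd(74, 114) = 2, gcd(75, 114) = 3, gcd(76, 114) = 38, gcd(78, 114) = 6, gcd(80, 114) = 2, gcd(81, 114) = 3, gcd(82, 114) = 2, gcd(84, 114) = 6, gcd(86, 114) = 2, gcd(87, 114) = 3, gcd(88, 114) = 2, gcd(90, 114) = 6, gcd(92, 114) = 2, gcd(93, 114) = 3, gcd(94, 114) = 2, gcd(95, 114) = 19, gcd(96, 114) = 6, gcd(98, 114) = 2, gcd(99, 114) = 3, gcd(100, 114) = 2, gcd(102, 114) = 6, gcd(104, 114) = 2, gcd(105, 114) = 3, gcd(106, 114) = 2, gcd(108, 114) = 6, gcd(110, 114) = 2, gcd(111, 114) = 3, gcd(112, 114) = 2.
All other a ∈ {1, ..., 113} have gcd(a, 114) = 1 and are units. So the nonzero zero-divisors are exactly the 77 values of a appearing in this scan.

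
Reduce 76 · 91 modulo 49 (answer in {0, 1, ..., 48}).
Reduce the factors first: 76 ≡ 27, 91 ≡ 42 (mod 49), so 76 · 91 ≡ 27 · 42 (mod 49). 27 · 42 = 1134. Dividing by 49: 1134 = 23·49 + 7. So (76 · 91) mod 49 = 7.

Final answer: 7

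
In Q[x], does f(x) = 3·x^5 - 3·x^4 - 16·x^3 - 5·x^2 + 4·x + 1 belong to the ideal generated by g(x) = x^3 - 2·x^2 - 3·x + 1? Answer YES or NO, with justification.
NO

In Q[x] the ideal (g) consists of all multiples of g, so f ∈ (g) iff g | f, i.e. iff the remainder of f on division by g is 0. Divide f by g (g is monic, so eliminate the leading term of the running remainder at each step):
  leading term 3·x^5: subtract (3·x^2)·g(x) = 3·x^5 - 6·x^4 - 9·x^3 + 3·x^2, leaving 3·x^4 - 7·x^3 - 8·x^2 + 4·x + 1
  leading term 3·x^4: subtract (3·x)·g(x) = 3·x^4 - 6·x^3 - 9·x^2 + 3·x, leaving -x^3 + x^2 + x + 1
  leading term -x^3: subtract (-1)·g(x) = -x^3 + 2·x^2 + 3·x - 1, leaving -x^2 - 2·x + 2
The remainder r(x) = -x^2 - 2·x + 2 ≠ 0 (and deg r < deg g), so g ∤ f, i.e. f ∉ (g).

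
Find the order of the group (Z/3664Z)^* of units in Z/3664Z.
(Z/3664Z)^* consists of the classes a with gcd(a, 3664) = 1, so its order is φ(3664). φ is multiplicative, with φ(p^e) = p^e − p^(e−1). Factorise 3664 = 2^4 · 229. Then
  φ(3664) = (2^4 − 2^3) · (229 − 1) = 8 · 228 = 1824.
Thus |(Z/3664Z)^*| = 1824.

Final answer: |(Z/3664Z)^*| = 1824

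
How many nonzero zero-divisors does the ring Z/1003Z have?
In Z/1003Z each nonzero element is either a unit (gcd with 1003 is 1) or a zero-divisor (gcd > 1). The number of units is φ(1003): factorise 1003 = 17 · 59, so φ(1003) = (17 − 1) · (59 − 1) = 16 · 58 = 928. The nonzero elements number 1003 − 1 = 1002. Hence the nonzero zero-divisors number 1002 − 928 = 74.

Final answer: Z/1003Z has 74 nonzero zero-divisors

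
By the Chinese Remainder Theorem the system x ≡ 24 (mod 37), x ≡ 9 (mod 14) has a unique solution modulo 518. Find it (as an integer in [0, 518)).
The moduli 37, 14 are pairwise coprime, so by the CRT there is a unique solution mod 37·14 = 518.
Solve by successive substitution. Start with x ≡ 24 (mod 37).
  Combine with x ≡ 9 (mod 14): write x = 24 + 37·t and require 24 + 37·t ≡ 9 (mod 14), i.e. 37·t ≡ 9 − 24 ≡ 13 (mod 14). Since 37^(−1) ≡ 11 (mod 14) (37 ≡ 9 (mod 14)), t ≡ 11·13 ≡ 3 (mod 14). So x ≡ 24 + 37·3 = 135 (mod 518).
Unique solution in [0, 518): x = 135.

Final answer: x ≡ 135 (mod 518); the representative in [0, 518) is 135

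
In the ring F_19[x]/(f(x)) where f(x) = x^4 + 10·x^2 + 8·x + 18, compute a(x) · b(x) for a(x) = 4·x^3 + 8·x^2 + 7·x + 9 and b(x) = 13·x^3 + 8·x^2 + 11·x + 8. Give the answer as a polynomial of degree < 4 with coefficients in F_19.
a · b ≡ 18·x^3 + 12·x^2 + 9·x + 17 (mod f(x))

Multiply as integer polynomials: a · b = 52·x^6 + 136·x^5 + 199·x^4 + 293·x^3 + 213·x^2 + 155·x + 72. Reducing coefficients mod 19: a · b ≡ 14·x^6 + 3·x^5 + 9·x^4 + 8·x^3 + 4·x^2 + 3·x + 15. Now divide by f(x) = x^4 + 10·x^2 + 8·x + 18 in F_19[x], eliminating the leading term at each step:
  leading term 14·x^6: subtract (14·x^2)·f(x) = 14·x^6 + 7·x^4 + 17·x^3 + 5·x^2, leaving 3·x^5 + 2·x^4 + 10·x^3 + 18·x^2 + 3·x + 15 (coefficients mod 19)
  leading term 3·x^5: subtract (3·x)·f(x) = 3·x^5 + 11·x^3 + 5·x^2 + 16·x, leaving 2·x^4 + 18·x^3 + 13·x^2 + 6·x + 15 (coefficients mod 19)
  leading term 2·x^4: subtract (2)·f(x) = 2·x^4 + x^2 + 16·x + 17, leaving 18·x^3 + 12·x^2 + 9·x + 17 (coefficients mod 19)
The degree is now < 4, so this is the remainder. Hence a · b ≡ 18·x^3 + 12·x^2 + 9·x + 17 in F_19[x]/(f).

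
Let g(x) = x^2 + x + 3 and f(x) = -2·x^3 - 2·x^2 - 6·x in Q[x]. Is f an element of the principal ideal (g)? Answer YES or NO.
YES

In Q[x] the ideal (g) consists of all multiples of g, so f ∈ (g) iff g | f, i.e. iff the remainder of f on division by g is 0. Divide f by g (g is monic, so eliminate the leading term of the running remainder at each step):
  leading term -2·x^3: subtract (-2·x)·g(x) = -2·x^3 - 2·x^2 - 6·x, leaving 0
The remainder is 0, so f(x) = g(x) · h(x) with h(x) = -2·x. Hence g | f, i.e. f ∈ (g).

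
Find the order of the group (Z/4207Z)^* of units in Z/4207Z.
|(Z/4207Z)^*| = 3600

(Z/4207Z)^* consists of the classes a with gcd(a, 4207) = 1, so its order is φ(4207). φ is multiplicative, with φ(p^e) = p^e − p^(e−1). Factorise 4207 = 7 · 601. Then
  φ(4207) = (7 − 1) · (601 − 1) = 6 · 600 = 3600.
Thus |(Z/4207Z)^*| = 3600.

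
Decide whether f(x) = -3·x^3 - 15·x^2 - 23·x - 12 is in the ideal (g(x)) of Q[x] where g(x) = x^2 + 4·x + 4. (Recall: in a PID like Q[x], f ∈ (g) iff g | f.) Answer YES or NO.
In Q[x] the ideal (g) consists of all multiples of g, so f ∈ (g) iff g | f, i.e. iff the remainder of f on division by g is 0. Divide f by g (g is monic, so eliminate the leading term of the running remainder at each step):
  leading term -3·x^3: subtract (-3·x)·g(x) = -3·x^3 - 12·x^2 - 12·x, leaving -3·x^2 - 11·x - 12
  leading term -3·x^2: subtract (-3)·g(x) = -3·x^2 - 12·x - 12, leaving x
The remainder r(x) = x ≠ 0 (and deg r < deg g), so g ∤ f, i.e. f ∉ (g).

Final answer: NO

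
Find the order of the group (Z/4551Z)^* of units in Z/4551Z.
|(Z/4551Z)^*| = 2880

(Z/4551Z)^* consists of the classes a with gcd(a, 4551) = 1, so its order is φ(4551). φ is multiplicative, with φ(p^e) = p^e − p^(e−1). Factorise 4551 = 3 · 37 · 41. Then
  φ(4551) = (3 − 1) · (37 − 1) · (41 − 1) = 2 · 36 · 40 = 2880.
Thus |(Z/4551Z)^*| = 2880.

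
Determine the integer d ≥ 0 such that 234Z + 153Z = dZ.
(234, 153) = (9); d = 9

In the PID Z, (a, b) is generated by gcd(a, b). Compute gcd(234, 153) with the extended Euclidean algorithm, tracking rows (r, s, t) with s·234 + t·153 = r:
  row A: (234, 1, 0)   [1·234 + 0·153 = 234]
  row B: (153, 0, 1)   [0·234 + 1·153 = 153]
  234 = 1·153 + 81   → row C = row A − 1·row B = (81, 1, −1)   [check: 1·234 − 1·153 = 81]
  153 = 1·81 + 72   → row D = row B − 1·row C = (72, −1, 2)   [check: −1·234 + 2·153 = 72]
  81 = 1·72 + 9   → row E = row C − 1·row D = (9, 2, −3)   [check: 2·234 − 3·153 = 9]
  72 = 8·9 + 0   → remainder 0, stop. gcd = 9 (last nonzero row E).
So gcd(234, 153) = 9, with Bézout identity 2·234 − 3·153 = 9. Containment (⊇): the Bézout identity exhibits 9 as an element of (234, 153), giving (9) ⊆ (234, 153). Containment (⊆): since 9 | 234 and 9 | 153 (234 = 9·26, 153 = 9·17), every Z-linear combination of 234 and 153 is divisible by 9, so (234, 153) ⊆ (9). Therefore (234, 153) = (9), d = 9.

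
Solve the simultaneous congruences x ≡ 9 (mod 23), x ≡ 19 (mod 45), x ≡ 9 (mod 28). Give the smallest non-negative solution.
x ≡ 12889 (mod 28980); the representative in [0, 28980) is 12889

The moduli 23, 45, 28 are pairwise coprime, so by the CRT there is a unique solution mod 23·45·28 = 28980.
Solve by successive substitution. Start with x ≡ 9 (mod 23).
  Combine with x ≡ 19 (mod 45): write x = 9 + 23·t and require 9 + 23·t ≡ 19 (mod 45), i.e. 23·t ≡ 19 − 9 ≡ 10 (mod 45). Since 23^(−1) ≡ 2 (mod 45), t ≡ 2·10 ≡ 20 (mod 45). So x ≡ 9 + 23·20 = 469 (mod 1035).
  Combine with x ≡ 9 (mod 28): write x = 469 + 1035·t and require 469 + 1035·t ≡ 9 (mod 28), i.e. 1035·t ≡ 9 − 469 ≡ 16 (mod 28). Since 1035^(−1) ≡ 27 (mod 28) (1035 ≡ 27 (mod 28)), t ≡ 27·16 ≡ 12 (mod 28). So x ≡ 469 + 1035·12 = 12889 (mod 28980).
Unique solution in [0, 28980): x = 12889.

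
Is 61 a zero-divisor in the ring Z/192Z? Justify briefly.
NO

gcd(61, 192) = 1, so 61 is a unit in Z/192Z (it has a multiplicative inverse). A unit cannot be a zero-divisor: if 61·b ≡ 0 then multiplying both sides by 61^(−1) gives b ≡ 0. So 61 is not a zero-divisor.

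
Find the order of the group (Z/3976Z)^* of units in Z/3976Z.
|(Z/3976Z)^*| = 1680

(Z/3976Z)^* consists of the classes a with gcd(a, 3976) = 1, so its order is φ(3976). φ is multiplicative, with φ(p^e) = p^e − p^(e−1). Factorise 3976 = 2^3 · 7 · 71. Then
  φ(3976) = (2^3 − 2^2) · (7 − 1) · (71 − 1) = 4 · 6 · 70 = 1680.
Thus |(Z/3976Z)^*| = 1680.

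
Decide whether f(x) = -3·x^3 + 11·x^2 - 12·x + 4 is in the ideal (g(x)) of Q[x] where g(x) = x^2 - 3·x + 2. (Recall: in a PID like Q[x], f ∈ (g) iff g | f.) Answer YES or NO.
YES

In Q[x] the ideal (g) consists of all multiples of g, so f ∈ (g) iff g | f, i.e. iff the remainder of f on division by g is 0. Divide f by g (g is monic, so eliminate the leading term of the running remainder at each step):
  leading term -3·x^3: subtract (-3·x)·g(x) = -3·x^3 + 9·x^2 - 6·x, leaving 2·x^2 - 6·x + 4
  leading term 2·x^2: subtract (2)·g(x) = 2·x^2 - 6·x + 4, leaving 0
The remainder is 0, so f(x) = g(x) · h(x) with h(x) = 2 - 3·x. Hence g | f, i.e. f ∈ (g).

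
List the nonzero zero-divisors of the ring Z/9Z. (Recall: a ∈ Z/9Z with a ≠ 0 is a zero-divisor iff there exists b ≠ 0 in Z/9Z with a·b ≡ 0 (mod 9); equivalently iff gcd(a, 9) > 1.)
nonzero zero-divisors of Z/9Z = {3, 6}

An element a ∈ Z/9Z (with a ≠ 0) is a zero-divisor iff gcd(a, 9) > 1 (because a is a unit precisely when gcd(a, n) = 1, and in Z/nZ every nonzero, non-unit element is a zero-divisor). Scan a = 1, ..., 8 and keep those with gcd(a, 9) > 1:
  gcd(3, 9) = 3, gcd(6, 9) = 3.
All other a ∈ {1, ..., 8} have gcd(a, 9) = 1 and are units. So the nonzero zero-divisors are exactly the 2 values of a appearing in this scan.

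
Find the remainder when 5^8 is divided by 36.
25

Use repeated squaring. Binary(8) = 1000. Walk through the bits of the exponent 8 left-to-right: at each bit after the leading one, square the running value, then multiply by 5 if the bit is 1 (always reducing mod 36):
  bit 1 = 1 (leading): start with 5.
  bit 2 = 0: square 5^2 = 25 (mod 36).
  bit 3 = 0: square 25^2 = 625 ≡ 13 (mod 36).
  bit 4 = 0: square 13^2 = 169 ≡ 25 (mod 36).
Final value: 5^8 ≡ 25 (mod 36).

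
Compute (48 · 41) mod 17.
13

Reduce the factors first: 48 ≡ 14, 41 ≡ 7 (mod 17), so 48 · 41 ≡ 14 · 7 (mod 17). 14 · 7 = 98. Dividing by 17: 98 = 5·17 + 13. So (48 · 41) mod 17 = 13.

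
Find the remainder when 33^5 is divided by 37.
Use repeated squaring. Binary(5) = 101. Walk through the bits of the exponent 5 left-to-right: at each bit after the leading one, square the running value, then multiply by 33 if the bit is 1 (always reducing mod 37):
  bit 1 = 1 (leading): start with 33.
  bit 2 = 0: square 33^2 = 1089 ≡ 16 (mod 37).
  bit 3 = 1: square 16^2 = 256 ≡ 34; bit is 1, so multiply 34·33 = 1122 ≡ 12 (mod 37).
Final value: 33^5 ≡ 12 (mod 37).

Final answer: 12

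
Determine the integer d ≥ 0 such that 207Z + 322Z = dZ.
In the PID Z, (a, b) is generated by gcd(a, b). Compute gcd(322, 207) with the extended Euclidean algorithm, tracking rows (r, s, t) with s·322 + t·207 = r:
  row A: (322, 1, 0)   [1·322 + 0·207 = 322]
  row B: (207, 0, 1)   [0·322 + 1·207 = 207]
  322 = 1·207 + 115   → row C = row A − 1·row B = (115, 1, −1)   [check: 1·322 − 1·207 = 115]
  207 = 1·115 + 92   → row D = row B − 1·row C = (92, −1, 2)   [check: −1·322 + 2·207 = 92]
  115 = 1·92 + 23   → row E = row C − 1·row D = (23, 2, −3)   [check: 2·322 − 3·207 = 23]
  92 = 4·23 + 0   → remainder 0, stop. gcd = 23 (last nonzero row E).
So gcd(207, 322) = 23, with Bézout identity 2·322 − 3·207 = 23. Containment (⊇): the Bézout identity exhibits 23 as an element of (207, 322), giving (23) ⊆ (207, 322). Containment (⊆): since 23 | 207 and 23 | 322 (207 = 23·9, 322 = 23·14), every Z-linear combination of 207 and 322 is divisible by 23, so (207, 322) ⊆ (23). Therefore (207, 322) = (23), d = 23.

Final answer: (207, 322) = (23); d = 23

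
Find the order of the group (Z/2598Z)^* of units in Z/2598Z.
|(Z/2598Z)^*| = 864

(Z/2598Z)^* consists of the classes a with gcd(a, 2598) = 1, so its order is φ(2598). φ is multiplicative, with φ(p^e) = p^e − p^(e−1). Factorise 2598 = 2 · 3 · 433. Then
  φ(2598) = (2 − 1) · (3 − 1) · (433 − 1) = 1 · 2 · 432 = 864.
Thus |(Z/2598Z)^*| = 864.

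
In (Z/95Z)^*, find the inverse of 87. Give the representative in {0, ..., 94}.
Apply the extended Euclidean algorithm to (95, 87), tracking rows (r, s, t) with s·95 + t·87 = r. Each division r_prev = q·r_cur + r_new produces the new row as (previous row) − q·(current row):
  row A: (95, 1, 0)   [1·95 + 0·87 = 95]
  row B: (87, 0, 1)   [0·95 + 1·87 = 87]
  95 = 1·87 + 8   → row C = row A − 1·row B = (8, 1, −1)   [check: 1·95 − 1·87 = 8]
  87 = 10·8 + 7   → row D = row B − 10·row C = (7, −10, 11)   [check: −10·95 + 11·87 = 7]
  8 = 1·7 + 1   → row E = row C − 1·row D = (1, 11, −12)   [check: 11·95 − 12·87 = 1]
  7 = 7·1 + 0   → remainder 0, stop. gcd = 1 (last nonzero row E).
The gcd is 1, so 87 is invertible mod 95. The last nonzero row gives 11·95 − 12·87 = 1, so t = −12. So 87^(−1) ≡ −12 ≡ 83 (mod 95). Verify: 87 · 83 = 7221 ≡ 1 (mod 95). ✓

Final answer: 87^(−1) ≡ 83 (mod 95)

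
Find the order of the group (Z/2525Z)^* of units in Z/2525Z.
(Z/2525Z)^* consists of the classes a with gcd(a, 2525) = 1, so its order is φ(2525). φ is multiplicative, with φ(p^e) = p^e − p^(e−1). Factorise 2525 = 5^2 · 101. Then
  φ(2525) = (5^2 − 5^1) · (101 − 1) = 20 · 100 = 2000.
Thus |(Z/2525Z)^*| = 2000.

Final answer: |(Z/2525Z)^*| = 2000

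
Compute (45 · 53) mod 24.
9

Reduce the factors first: 45 ≡ 21, 53 ≡ 5 (mod 24), so 45 · 53 ≡ 21 · 5 (mod 24). 21 · 5 = 105. Dividing by 24: 105 = 4·24 + 9. So (45 · 53) mod 24 = 9.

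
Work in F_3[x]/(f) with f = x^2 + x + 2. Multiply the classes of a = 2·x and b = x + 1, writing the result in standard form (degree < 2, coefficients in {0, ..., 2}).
a · b ≡ 2 (mod f(x))

Multiply as integer polynomials: a · b = 2·x^2 + 2·x. Reducing coefficients mod 3: a · b ≡ 2·x^2 + 2·x. Now divide by f(x) = x^2 + x + 2 in F_3[x], eliminating the leading term at each step:
  leading term 2·x^2: subtract (2)·f(x) = 2·x^2 + 2·x + 1, leaving 2 (coefficients mod 3)
The degree is now < 2, so this is the remainder. Hence a · b ≡ 2 in F_3[x]/(f).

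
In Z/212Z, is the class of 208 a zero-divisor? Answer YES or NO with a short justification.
gcd(208, 212) = 4 > 1, so 208 is not a unit in Z/212Z. In Z/nZ every nonzero non-unit is a zero-divisor: explicitly, take b = 212/gcd = 53 ≠ 0 (mod 212); then 208·53 = 11024 = 52·212, i.e. 208·53 ≡ 0 (mod 212). So 208 is a zero-divisor.

Final answer: YES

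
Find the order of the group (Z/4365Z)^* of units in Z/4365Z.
|(Z/4365Z)^*| = 2304

(Z/4365Z)^* consists of the classes a with gcd(a, 4365) = 1, so its order is φ(4365). φ is multiplicative, with φ(p^e) = p^e − p^(e−1). Factorise 4365 = 3^2 · 5 · 97. Then
  φ(4365) = (3^2 − 3^1) · (5 − 1) · (97 − 1) = 6 · 4 · 96 = 2304.
Thus |(Z/4365Z)^*| = 2304.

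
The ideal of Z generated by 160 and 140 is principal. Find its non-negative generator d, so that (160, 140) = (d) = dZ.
(160, 140) = (20); d = 20

In the PID Z, (a, b) is generated by gcd(a, b). Compute gcd(160, 140) with the extended Euclidean algorithm, tracking rows (r, s, t) with s·160 + t·140 = r:
  row A: (160, 1, 0)   [1·160 + 0·140 = 160]
  row B: (140, 0, 1)   [0·160 + 1·140 = 140]
  160 = 1·140 + 20   → row C = row A − 1·row B = (20, 1, −1)   [check: 1·160 − 1·140 = 20]
  140 = 7·20 + 0   → remainder 0, stop. gcd = 20 (last nonzero row C).
So gcd(160, 140) = 20, with Bézout identity 1·160 − 1·140 = 20. Containment (⊇): the Bézout identity exhibits 20 as an element of (160, 140), giving (20) ⊆ (160, 140). Containment (⊆): since 20 | 160 and 20 | 140 (160 = 20·8, 140 = 20·7), every Z-linear combination of 160 and 140 is divisible by 20, so (160, 140) ⊆ (20). Therefore (160, 140) = (20), d = 20.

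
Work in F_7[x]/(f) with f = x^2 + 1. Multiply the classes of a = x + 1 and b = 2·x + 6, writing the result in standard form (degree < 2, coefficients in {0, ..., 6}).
Multiply as integer polynomials: a · b = 2·x^2 + 8·x + 6. Reducing coefficients mod 7: a · b ≡ 2·x^2 + x + 6. Now divide by f(x) = x^2 + 1 in F_7[x], eliminating the leading term at each step:
  leading term 2·x^2: subtract (2)·f(x) = 2·x^2 + 2, leaving x + 4 (coefficients mod 7)
The degree is now < 2, so this is the remainder. Hence a · b ≡ x + 4 in F_7[x]/(f).

Final answer: a · b ≡ x + 4 (mod f(x))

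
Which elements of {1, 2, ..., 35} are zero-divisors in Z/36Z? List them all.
An element a ∈ Z/36Z (with a ≠ 0) is a zero-divisor iff gcd(a, 36) > 1 (because a is a unit precisely when gcd(a, n) = 1, and in Z/nZ every nonzero, non-unit element is a zero-divisor). Scan a = 1, ..., 35 and keep those with gcd(a, 36) > 1:
  gcd(2, 36) = 2, gcd(3, 36) = 3, gcd(4, 36) = 4, gcd(6, 36) = 6, gcd(8, 36) = 4, gcd(9, 36) = 9, gcd(10, 36) = 2, gcd(12, 36) = 12, gcd(14, 36) = 2, gcd(15, 36) = 3, gcd(16, 36) = 4, gcd(18, 36) = 18, gcd(20, 36) = 4, gcd(21, 36) = 3, gcd(22, 36) = 2, gcd(24, 36) = 12, gcd(26, 36) = 2, gcd(27, 36) = 9, gcd(28, 36) = 4, gcd(30, 36) = 6, gcd(32, 36) = 4, gcd(33, 36) = 3, gcd(34, 36) = 2.
All other a ∈ {1, ..., 35} have gcd(a, 36) = 1 and are units. So the nonzero zero-divisors are exactly the 23 values of a appearing in this scan.

Final answer: nonzero zero-divisors of Z/36Z = {2, 3, 4, 6, 8, 9, 10, 12, 14, 15, 16, 18, 20, 21, 22, 24, 26, 27, 28, 30, 32, 33, 34}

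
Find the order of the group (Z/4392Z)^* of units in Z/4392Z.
|(Z/4392Z)^*| = 1440

(Z/4392Z)^* consists of the classes a with gcd(a, 4392) = 1, so its order is φ(4392). φ is multiplicative, with φ(p^e) = p^e − p^(e−1). Factorise 4392 = 2^3 · 3^2 · 61. Then
  φ(4392) = (2^3 − 2^2) · (3^2 − 3^1) · (61 − 1) = 4 · 6 · 60 = 1440.
Thus |(Z/4392Z)^*| = 1440.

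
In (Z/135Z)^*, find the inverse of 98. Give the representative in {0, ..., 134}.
98^(−1) ≡ 62 (mod 135)

Apply the extended Euclidean algorithm to (135, 98), tracking rows (r, s, t) with s·135 + t·98 = r. Each division r_prev = q·r_cur + r_new produces the new row as (previous row) − q·(current row):
  row A: (135, 1, 0)   [1·135 + 0·98 = 135]
  row B: (98, 0, 1)   [0·135 + 1·98 = 98]
  135 = 1·98 + 37   → row C = row A − 1·row B = (37, 1, −1)   [check: 1·135 − 1·98 = 37]
  98 = 2·37 + 24   → row D = row B − 2·row C = (24, −2, 3)   [check: −2·135 + 3·98 = 24]
  37 = 1·24 + 13   → row E = row C − 1·row D = (13, 3, −4)   [check: 3·135 − 4·98 = 13]
  24 = 1·13 + 11   → row F = row D − 1·row E = (11, −5, 7)   [check: −5·135 + 7·98 = 11]
  13 = 1·11 + 2   → row G = row E − 1·row F = (2, 8, −11)   [check: 8·135 − 11·98 = 2]
  11 = 5·2 + 1   → row H = row F − 5·row G = (1, −45, 62)   [check: −45·135 + 62·98 = 1]
  2 = 2·1 + 0   → remainder 0, stop. gcd = 1 (last nonzero row H).
The gcd is 1, so 98 is invertible mod 135. The last nonzero row gives −45·135 + 62·98 = 1, so t = 62. So 98^(−1) ≡ 62 (mod 135). Verify: 98 · 62 = 6076 ≡ 1 (mod 135). ✓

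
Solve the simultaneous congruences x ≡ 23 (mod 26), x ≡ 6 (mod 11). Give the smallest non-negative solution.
The moduli 26, 11 are pairwise coprime, so by the CRT there is a unique solution mod 26·11 = 286.
Solve by successive substitution. Start with x ≡ 23 (mod 26).
  Combine with x ≡ 6 (mod 11): write x = 23 + 26·t and require 23 + 26·t ≡ 6 (mod 11), i.e. 26·t ≡ 6 − 23 ≡ 5 (mod 11). Since 26^(−1) ≡ 3 (mod 11) (26 ≡ 4 (mod 11)), t ≡ 3·5 ≡ 4 (mod 11). So x ≡ 23 + 26·4 = 127 (mod 286).
Unique solution in [0, 286): x = 127.

Final answer: x ≡ 127 (mod 286); the representative in [0, 286) is 127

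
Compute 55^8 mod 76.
9

Use repeated squaring. Binary(8) = 1000. Walk through the bits of the exponent 8 left-to-right: at each bit after the leading one, square the running value, then multiply by 55 if the bit is 1 (always reducing mod 76):
  bit 1 = 1 (leading): start with 55.
  bit 2 = 0: square 55^2 = 3025 ≡ 61 (mod 76).
  bit 3 = 0: square 61^2 = 3721 ≡ 73 (mod 76).
  bit 4 = 0: square 73^2 = 5329 ≡ 9 (mod 76).
Final value: 55^8 ≡ 9 (mod 76).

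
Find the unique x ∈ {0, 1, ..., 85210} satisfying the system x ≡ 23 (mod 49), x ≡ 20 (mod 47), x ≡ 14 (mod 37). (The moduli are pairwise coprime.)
The moduli 49, 47, 37 are pairwise coprime, so by the CRT there is a unique solution mod 49·47·37 = 85211.
Solve by successive substitution. Start with x ≡ 23 (mod 49).
  Combine with x ≡ 20 (mod 47): write x = 23 + 49·t and require 23 + 49·t ≡ 20 (mod 47), i.e. 49·t ≡ 20 − 23 ≡ 44 (mod 47). Since 49^(−1) ≡ 24 (mod 47) (49 ≡ 2 (mod 47)), t ≡ 24·44 ≡ 22 (mod 47). So x ≡ 23 + 49·22 = 1101 (mod 2303).
  Combine with x ≡ 14 (mod 37): write x = 1101 + 2303·t and require 1101 + 2303·t ≡ 14 (mod 37), i.e. 2303·t ≡ 14 − 1101 ≡ 23 (mod 37). Since 2303^(−1) ≡ 33 (mod 37) (2303 ≡ 9 (mod 37)), t ≡ 33·23 ≡ 19 (mod 37). So x ≡ 1101 + 2303·19 = 44858 (mod 85211).
Unique solution in [0, 85211): x = 44858.

Final answer: x ≡ 44858 (mod 85211); the representative in [0, 85211) is 44858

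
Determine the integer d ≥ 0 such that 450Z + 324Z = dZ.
(450, 324) = (18); d = 18

In the PID Z, (a, b) is generated by gcd(a, b). Compute gcd(450, 324) with the extended Euclidean algorithm, tracking rows (r, s, t) with s·450 + t·324 = r:
  row A: (450, 1, 0)   [1·450 + 0·324 = 450]
  row B: (324, 0, 1)   [0·450 + 1·324 = 324]
  450 = 1·324 + 126   → row C = row A − 1·row B = (126, 1, −1)   [check: 1·450 − 1·324 = 126]
  324 = 2·126 + 72   → row D = row B − 2·row C = (72, −2, 3)   [check: −2·450 + 3·324 = 72]
  126 = 1·72 + 54   → row E = row C − 1·row D = (54, 3, −4)   [check: 3·450 − 4·324 = 54]
  72 = 1·54 + 18   → row F = row D − 1·row E = (18, −5, 7)   [check: −5·450 + 7·324 = 18]
  54 = 3·18 + 0   → remainder 0, stop. gcd = 18 (last nonzero row F).
So gcd(450, 324) = 18, with Bézout identity −5·450 + 7·324 = 18. Containment (⊇): the Bézout identity exhibits 18 as an element of (450, 324), giving (18) ⊆ (450, 324). Containment (⊆): since 18 | 450 and 18 | 324 (450 = 18·25, 324 = 18·18), every Z-linear combination of 450 and 324 is divisible by 18, so (450, 324) ⊆ (18). Therefore (450, 324) = (18), d = 18.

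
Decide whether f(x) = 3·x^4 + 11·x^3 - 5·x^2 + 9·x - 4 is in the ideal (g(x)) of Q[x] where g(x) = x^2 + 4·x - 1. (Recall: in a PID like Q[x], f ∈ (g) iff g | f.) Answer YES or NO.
In Q[x] the ideal (g) consists of all multiples of g, so f ∈ (g) iff g | f, i.e. iff the remainder of f on division by g is 0. Divide f by g (g is monic, so eliminate the leading term of the running remainder at each step):
  leading term 3·x^4: subtract (3·x^2)·g(x) = 3·x^4 + 12·x^3 - 3·x^2, leaving -x^3 - 2·x^2 + 9·x - 4
  leading term -x^3: subtract (-x)·g(x) = -x^3 - 4·x^2 + x, leaving 2·x^2 + 8·x - 4
  leading term 2·x^2: subtract (2)·g(x) = 2·x^2 + 8·x - 2, leaving -2
The remainder r(x) = -2 ≠ 0 (and deg r < deg g), so g ∤ f, i.e. f ∉ (g).

Final answer: NO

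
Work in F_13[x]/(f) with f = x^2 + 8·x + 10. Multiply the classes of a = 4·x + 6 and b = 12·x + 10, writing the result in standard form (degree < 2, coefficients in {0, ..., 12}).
a · b ≡ x + 9 (mod f(x))

Multiply as integer polynomials: a · b = 48·x^2 + 112·x + 60. Reducing coefficients mod 13: a · b ≡ 9·x^2 + 8·x + 8. Now divide by f(x) = x^2 + 8·x + 10 in F_13[x], eliminating the leading term at each step:
  leading term 9·x^2: subtract (9)·f(x) = 9·x^2 + 7·x + 12, leaving x + 9 (coefficients mod 13)
The degree is now < 2, so this is the remainder. Hence a · b ≡ x + 9 in F_13[x]/(f).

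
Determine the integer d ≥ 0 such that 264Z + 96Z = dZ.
In the PID Z, (a, b) is generated by gcd(a, b). Compute gcd(264, 96) with the extended Euclidean algorithm, tracking rows (r, s, t) with s·264 + t·96 = r:
  row A: (264, 1, 0)   [1·264 + 0·96 = 264]
  row B: (96, 0, 1)   [0·264 + 1·96 = 96]
  264 = 2·96 + 72   → row C = row A − 2·row B = (72, 1, −2)   [check: 1·264 − 2·96 = 72]
  96 = 1·72 + 24   → row D = row B − 1·row C = (24, −1, 3)   [check: −1·264 + 3·96 = 24]
  72 = 3·24 + 0   → remainder 0, stop. gcd = 24 (last nonzero row D).
So gcd(264, 96) = 24, with Bézout identity −1·264 + 3·96 = 24. Containment (⊇): the Bézout identity exhibits 24 as an element of (264, 96), giving (24) ⊆ (264, 96). Containment (⊆): since 24 | 264 and 24 | 96 (264 = 24·11, 96 = 24·4), every Z-linear combination of 264 and 96 is divisible by 24, so (264, 96) ⊆ (24). Therefore (264, 96) = (24), d = 24.

Final answer: (264, 96) = (24); d = 24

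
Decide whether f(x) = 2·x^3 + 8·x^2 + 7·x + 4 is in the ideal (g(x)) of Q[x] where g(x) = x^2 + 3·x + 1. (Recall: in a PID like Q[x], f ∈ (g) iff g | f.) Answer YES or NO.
NO

In Q[x] the ideal (g) consists of all multiples of g, so f ∈ (g) iff g | f, i.e. iff the remainder of f on division by g is 0. Divide f by g (g is monic, so eliminate the leading term of the running remainder at each step):
  leading term 2·x^3: subtract (2·x)·g(x) = 2·x^3 + 6·x^2 + 2·x, leaving 2·x^2 + 5·x + 4
  leading term 2·x^2: subtract (2)·g(x) = 2·x^2 + 6·x + 2, leaving 2 - x
The remainder r(x) = 2 - x ≠ 0 (and deg r < deg g), so g ∤ f, i.e. f ∉ (g).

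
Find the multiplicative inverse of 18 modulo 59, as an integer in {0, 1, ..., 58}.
Apply the extended Euclidean algorithm to (59, 18), tracking rows (r, s, t) with s·59 + t·18 = r. Each division r_prev = q·r_cur + r_new produces the new row as (previous row) − q·(current row):
  row A: (59, 1, 0)   [1·59 + 0·18 = 59]
  row B: (18, 0, 1)   [0·59 + 1·18 = 18]
  59 = 3·18 + 5   → row C = row A − 3·row B = (5, 1, −3)   [check: 1·59 − 3·18 = 5]
  18 = 3·5 + 3   → row D = row B − 3·row C = (3, −3, 10)   [check: −3·59 + 10·18 = 3]
  5 = 1·3 + 2   → row E = row C − 1·row D = (2, 4, −13)   [check: 4·59 − 13·18 = 2]
  3 = 1·2 + 1   → row F = row D − 1·row E = (1, −7, 23)   [check: −7·59 + 23·18 = 1]
  2 = 2·1 + 0   → remainder 0, stop. gcd = 1 (last nonzero row F).
The gcd is 1, so 18 is invertible mod 59. The last nonzero row gives −7·59 + 23·18 = 1, so t = 23. So 18^(−1) ≡ 23 (mod 59). Verify: 18 · 23 = 414 ≡ 1 (mod 59). ✓

Final answer: 18^(−1) ≡ 23 (mod 59)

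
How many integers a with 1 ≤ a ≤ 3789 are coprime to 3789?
The number of a ∈ {1, ..., 3789} with gcd(a, 3789) = 1 is by definition Euler's totient φ(3789). φ is multiplicative, with φ(p^e) = p^e − p^(e−1). Factorise 3789 = 3^2 · 421. Then
  φ(3789) = (3^2 − 3^1) · (421 − 1) = 6 · 420 = 2520.
So there are 2520 such integers.

Final answer: 2520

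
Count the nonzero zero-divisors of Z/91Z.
Z/91Z has 18 nonzero zero-divisors

In Z/91Z each nonzero element is either a unit (gcd with 91 is 1) or a zero-divisor (gcd > 1). The number of units is φ(91): factorise 91 = 7 · 13, so φ(91) = (7 − 1) · (13 − 1) = 6 · 12 = 72. The nonzero elements number 91 − 1 = 90. Hence the nonzero zero-divisors number 90 − 72 = 18.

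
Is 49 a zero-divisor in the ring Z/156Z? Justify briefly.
gcd(49, 156) = 1, so 49 is a unit in Z/156Z (it has a multiplicative inverse). A unit cannot be a zero-divisor: if 49·b ≡ 0 then multiplying both sides by 49^(−1) gives b ≡ 0. So 49 is not a zero-divisor.

Final answer: NO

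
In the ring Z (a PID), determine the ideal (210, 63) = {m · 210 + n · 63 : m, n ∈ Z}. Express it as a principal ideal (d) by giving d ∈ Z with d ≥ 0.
In the PID Z, (a, b) is generated by gcd(a, b). Compute gcd(210, 63) with the extended Euclidean algorithm, tracking rows (r, s, t) with s·210 + t·63 = r:
  row A: (210, 1, 0)   [1·210 + 0·63 = 210]
  row B: (63, 0, 1)   [0·210 + 1·63 = 63]
  210 = 3·63 + 21   → row C = row A − 3·row B = (21, 1, −3)   [check: 1·210 − 3·63 = 21]
  63 = 3·21 + 0   → remainder 0, stop. gcd = 21 (last nonzero row C).
So gcd(210, 63) = 21, with Bézout identity 1·210 − 3·63 = 21. Containment (⊇): the Bézout identity exhibits 21 as an element of (210, 63), giving (21) ⊆ (210, 63). Containment (⊆): since 21 | 210 and 21 | 63 (210 = 21·10, 63 = 21·3), every Z-linear combination of 210 and 63 is divisible by 21, so (210, 63) ⊆ (21). Therefore (210, 63) = (21), d = 21.

Final answer: (210, 63) = (21); d = 21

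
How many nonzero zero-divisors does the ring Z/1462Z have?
Z/1462Z has 789 nonzero zero-divisors

In Z/1462Z each nonzero element is either a unit (gcd with 1462 is 1) or a zero-divisor (gcd > 1). The number of units is φ(1462): factorise 1462 = 2 · 17 · 43, so φ(1462) = (2 − 1) · (17 − 1) · (43 − 1) = 1 · 16 · 42 = 672. The nonzero elements number 1462 − 1 = 1461. Hence the nonzero zero-divisors number 1461 − 672 = 789.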